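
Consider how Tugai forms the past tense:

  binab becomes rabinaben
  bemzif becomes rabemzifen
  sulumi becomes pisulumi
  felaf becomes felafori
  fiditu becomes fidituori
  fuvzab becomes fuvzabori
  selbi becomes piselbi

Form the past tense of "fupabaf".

binab and fuvzab both end in -b yet inflect differently (rabinaben, fuvzabori), so the final letter is not what conditions the rule; the first letter is.
"fupabaf" begins with f-. The stems beginning with f- (fuvzab → fuvzabori, felaf → felafori, fiditu → fidituori) add -ori.
So fupabaf → fupabafori.

fupabafori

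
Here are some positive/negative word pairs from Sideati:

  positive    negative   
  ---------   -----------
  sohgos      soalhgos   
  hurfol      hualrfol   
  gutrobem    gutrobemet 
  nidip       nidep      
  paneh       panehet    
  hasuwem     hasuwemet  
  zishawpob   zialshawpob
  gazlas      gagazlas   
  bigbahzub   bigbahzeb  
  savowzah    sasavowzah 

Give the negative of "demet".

paneh and savowzah both end in -h yet inflect differently (panehet, sasavowzah), so the final letter is not what conditions the rule; the last vowel is.
"demet" has last vowel 'e'. The stems whose last vowel is 'e' (paneh → panehet, hasuwem → hasuwemet, gutrobem → gutrobemet) add -et.
So demet → demetet.

demetet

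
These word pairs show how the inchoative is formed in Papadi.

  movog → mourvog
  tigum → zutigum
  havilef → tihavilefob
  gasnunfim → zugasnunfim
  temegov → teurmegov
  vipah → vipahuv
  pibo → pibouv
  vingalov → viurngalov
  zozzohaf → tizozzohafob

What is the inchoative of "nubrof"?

"nubrof" ends in -f. The stems ending in -f (havilef → tihavilefob, zozzohaf → tizozzohafob) add ti- … -ob around the stem.
So nubrof → tinubrofob.

tinubrofob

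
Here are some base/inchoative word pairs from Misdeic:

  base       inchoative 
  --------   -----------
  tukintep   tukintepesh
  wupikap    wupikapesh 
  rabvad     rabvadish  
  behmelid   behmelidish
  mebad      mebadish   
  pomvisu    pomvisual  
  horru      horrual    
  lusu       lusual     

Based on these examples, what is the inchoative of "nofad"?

nofadish

wupikap and rabvad both have last vowel 'a' yet inflect differently (wupikapesh, rabvadish), so the last vowel is not what conditions the rule; the final letter is.
"nofad" ends in -d. The stems ending in -d (rabvad → rabvadish, behmelid → behmelidish, mebad → mebadish) add -ish.
The other patterns: stems ending in -p add -esh; stems ending in -u add -al.
So nofad → nofadish.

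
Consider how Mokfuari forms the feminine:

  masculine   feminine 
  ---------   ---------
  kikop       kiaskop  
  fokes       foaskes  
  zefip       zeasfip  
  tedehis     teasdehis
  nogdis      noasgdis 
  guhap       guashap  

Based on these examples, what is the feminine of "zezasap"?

zeaszasap

Every pair shown (kikop → kiaskop, fokes → foaskes, zefip → zeasfip, …) follows the same rule: insert -as- after the first vowel.
So zezasap → zeaszasap.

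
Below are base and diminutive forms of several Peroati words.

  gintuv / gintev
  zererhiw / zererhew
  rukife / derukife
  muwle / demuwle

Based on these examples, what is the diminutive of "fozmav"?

fozmev

gintuv and muwle both have 2 vowels yet inflect differently (gintev, demuwle), so the number of vowels is not what conditions the rule; whether the stem ends in a vowel or a consonant is.
"fozmav" ends in a consonant. The stems ending in a consonant (zererhiw → zererhew, gintuv → gintev) change the last vowel to 'e'.
The other pattern: stems ending in a vowel add the prefix de-.
So fozmav → fozmev.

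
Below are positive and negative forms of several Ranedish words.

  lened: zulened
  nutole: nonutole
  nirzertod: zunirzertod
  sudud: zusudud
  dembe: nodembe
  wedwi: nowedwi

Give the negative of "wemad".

zuwemad

lened and nutole both have last vowel 'e' yet inflect differently (zulened, nonutole), so the last vowel is not what conditions the rule; whether the stem ends in a vowel or a consonant is.
"wemad" ends in a consonant. The stems ending in a consonant (lened → zulened, sudud → zusudud, nirzertod → zunirzertod) add the prefix zu-.
So wemad → zuwemad.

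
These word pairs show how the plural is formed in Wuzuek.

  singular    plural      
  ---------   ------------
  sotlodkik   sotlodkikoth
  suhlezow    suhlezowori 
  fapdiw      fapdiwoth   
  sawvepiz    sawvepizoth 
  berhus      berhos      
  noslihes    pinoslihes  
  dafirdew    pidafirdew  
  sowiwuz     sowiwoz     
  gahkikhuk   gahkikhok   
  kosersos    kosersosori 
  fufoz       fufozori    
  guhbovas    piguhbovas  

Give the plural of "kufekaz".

pikufekaz

"kufekaz" has last vowel 'a'. The one such stem in the data (guhbovas → piguhbovas) adds the prefix pi-, so the same rule applies.
The other patterns: stems whose last vowel is 'i' add -oth; stems whose last vowel is 'o' add -ori; stems whose last vowel is 'u' change the last vowel to 'o'.
So kufekaz → pikufekaz.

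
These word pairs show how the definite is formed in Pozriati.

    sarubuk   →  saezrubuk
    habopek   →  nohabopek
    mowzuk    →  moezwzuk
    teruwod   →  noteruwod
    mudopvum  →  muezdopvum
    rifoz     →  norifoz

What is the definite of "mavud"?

maezvud

mowzuk and habopek both end in -k yet inflect differently (moezwzuk, nohabopek), so the final letter is not what conditions the rule; the last vowel is.
"mavud" has last vowel 'u'. The stems whose last vowel is 'u' (mowzuk → moezwzuk, mudopvum → muezdopvum, sarubuk → saezrubuk) insert -ez- after the first vowel.
The other pattern: stems whose last vowel is 'e' or 'o' add the prefix no-.
So mavud → maezvud.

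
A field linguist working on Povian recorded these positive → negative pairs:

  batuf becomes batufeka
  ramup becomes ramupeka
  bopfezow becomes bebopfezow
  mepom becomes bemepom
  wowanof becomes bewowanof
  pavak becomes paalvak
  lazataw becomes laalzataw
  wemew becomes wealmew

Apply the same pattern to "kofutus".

"kofutus" has last vowel 'u'. The stems whose last vowel is 'u' (batuf → batufeka, ramup → ramupeka) add -eka.
The other patterns: stems whose last vowel is 'o' add the prefix be-; stems whose last vowel is 'a' or 'e' insert -al- after the first vowel.
So kofutus → kofutuseka.

kofutuseka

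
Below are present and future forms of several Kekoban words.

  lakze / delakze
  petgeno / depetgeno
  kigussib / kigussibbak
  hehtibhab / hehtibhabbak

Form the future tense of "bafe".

debafe

petgeno and kigussib both have 3 vowels yet inflect differently (depetgeno, kigussibbak), so the number of vowels is not what conditions the rule; whether the stem ends in a vowel or a consonant is.
"bafe" ends in a vowel. The stems ending in a vowel (lakze → delakze, petgeno → depetgeno) add the prefix de-.
So bafe → debafe.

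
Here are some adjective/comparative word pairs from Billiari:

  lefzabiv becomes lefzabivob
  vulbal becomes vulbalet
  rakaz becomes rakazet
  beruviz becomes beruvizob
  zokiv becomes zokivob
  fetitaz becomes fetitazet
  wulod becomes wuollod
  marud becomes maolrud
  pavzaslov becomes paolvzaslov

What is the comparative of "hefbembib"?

hefbembibob

pavzaslov and lefzabiv both end in -v yet inflect differently (paolvzaslov, lefzabivob), so the final letter is not what conditions the rule; the last vowel is.
"hefbembib" has last vowel 'i'. The stems whose last vowel is 'i' (lefzabiv → lefzabivob, zokiv → zokivob, beruviz → beruvizob) add -ob.
The other patterns: stems whose last vowel is 'o' or 'u' insert -ol- after the first vowel; stems whose last vowel is 'a' add -et.
So hefbembib → hefbembibob.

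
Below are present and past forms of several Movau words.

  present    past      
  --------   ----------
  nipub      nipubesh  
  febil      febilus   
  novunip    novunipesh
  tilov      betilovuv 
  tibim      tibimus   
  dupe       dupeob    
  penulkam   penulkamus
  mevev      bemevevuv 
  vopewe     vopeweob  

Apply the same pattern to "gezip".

gezipesh

dupe and mevev both have last vowel 'e' yet inflect differently (dupeob, bemevevuv), so the last vowel is not what conditions the rule; the final letter is.
"gezip" ends in -p. The one such stem in the data (novunip → novunipesh) adds -esh, so the same rule applies.
So gezip → gezipesh.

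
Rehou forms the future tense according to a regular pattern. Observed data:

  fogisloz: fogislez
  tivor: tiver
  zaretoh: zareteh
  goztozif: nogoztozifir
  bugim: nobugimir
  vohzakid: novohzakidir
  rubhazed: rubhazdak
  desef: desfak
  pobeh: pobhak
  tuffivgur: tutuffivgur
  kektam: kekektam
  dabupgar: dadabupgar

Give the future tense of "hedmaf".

"hedmaf" has last vowel 'a'. The stems whose last vowel is 'a' (kektam → kekektam, dabupgar → dadabupgar) repeat the first consonant+vowel as a prefix.
The other patterns: stems whose last vowel is 'o' change the last vowel to 'e'; stems whose last vowel is 'i' add no- … -ir around the stem; stems whose last vowel is 'e' delete the last vowel and add -ak.
So hedmaf → hehedmaf.

hehedmaf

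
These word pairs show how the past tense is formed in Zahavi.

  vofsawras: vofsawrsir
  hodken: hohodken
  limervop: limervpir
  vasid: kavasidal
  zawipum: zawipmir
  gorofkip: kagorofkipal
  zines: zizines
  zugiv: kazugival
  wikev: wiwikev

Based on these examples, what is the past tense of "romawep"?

roromawep

zugiv and wikev both end in -v yet inflect differently (kazugival, wiwikev), so the final letter is not what conditions the rule; the last vowel is.
"romawep" has last vowel 'e'. The stems whose last vowel is 'e' (zines → zizines, hodken → hohodken, wikev → wiwikev) repeat the first consonant+vowel as a prefix.
The other patterns: stems whose last vowel is 'i' add ka- … -al around the stem; stems whose last vowel is 'a', 'o' or 'u' delete the last vowel and add -ir.
So romawep → roromawep.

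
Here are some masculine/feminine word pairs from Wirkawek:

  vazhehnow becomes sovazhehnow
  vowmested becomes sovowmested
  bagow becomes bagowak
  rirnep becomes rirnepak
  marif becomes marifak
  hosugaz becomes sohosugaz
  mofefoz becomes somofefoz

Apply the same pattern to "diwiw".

diwiwak

"diwiw" has 2 vowels. The stems with 2 vowels (rirnep → rirnepak, bagow → bagowak, marif → marifak) add -ak.
So diwiw → diwiwak.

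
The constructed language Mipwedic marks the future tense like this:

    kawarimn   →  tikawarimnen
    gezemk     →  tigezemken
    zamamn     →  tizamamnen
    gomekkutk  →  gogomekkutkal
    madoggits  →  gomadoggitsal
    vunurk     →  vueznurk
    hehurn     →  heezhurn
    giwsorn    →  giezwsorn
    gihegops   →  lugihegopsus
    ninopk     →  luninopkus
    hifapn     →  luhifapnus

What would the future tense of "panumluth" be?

gopanumluthal

gezemk and gomekkutk both end in -k yet inflect differently (tigezemken, gogomekkutkal), so the final letter is not what conditions the rule; the second-to-last letter is.
"panumluth" has second-to-last letter 't'. The stems whose second-to-last letter is 't' (gomekkutk → gogomekkutkal, madoggits → gomadoggitsal) add go- … -al around the stem.
The other patterns: stems whose second-to-last letter is 'm' add ti- … -en around the stem; stems whose second-to-last letter is 'r' insert -ez- after the first vowel; stems whose second-to-last letter is 'p' add lu- … -us around the stem.
So panumluth → gopanumluthal.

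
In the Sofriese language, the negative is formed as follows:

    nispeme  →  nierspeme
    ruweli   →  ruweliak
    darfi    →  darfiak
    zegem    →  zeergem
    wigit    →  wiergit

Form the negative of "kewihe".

"kewihe" ends in -e. The one such stem in the data (nispeme → nierspeme) inserts -er- after the first vowel (as do zegem, wigit), so the same rule applies.
The other pattern: stems ending in -i add -ak.
So kewihe → keerwihe.

keerwihe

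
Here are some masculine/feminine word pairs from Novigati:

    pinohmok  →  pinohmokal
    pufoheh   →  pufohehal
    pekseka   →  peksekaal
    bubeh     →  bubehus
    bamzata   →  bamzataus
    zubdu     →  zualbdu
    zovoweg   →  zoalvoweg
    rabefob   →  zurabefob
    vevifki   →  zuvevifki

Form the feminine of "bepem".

bepemus

pufoheh and bubeh both end in -h yet inflect differently (pufohehal, bubehus), so the final letter is not what conditions the rule; the first letter is.
"bepem" begins with b-. The stems beginning with b- (bubeh → bubehus, bamzata → bamzataus) add -us.
The other patterns: stems beginning with p- add -al; stems beginning with z- insert -al- after the first vowel; stems beginning with r- or v- add the prefix zu-.
So bepem → bepemus.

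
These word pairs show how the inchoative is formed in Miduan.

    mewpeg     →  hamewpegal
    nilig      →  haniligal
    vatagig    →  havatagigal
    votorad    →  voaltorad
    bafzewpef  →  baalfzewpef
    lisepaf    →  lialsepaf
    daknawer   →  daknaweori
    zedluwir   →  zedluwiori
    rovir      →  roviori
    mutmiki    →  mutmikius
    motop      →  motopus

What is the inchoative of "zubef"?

mewpeg and bafzewpef both have last vowel 'e' yet inflect differently (hamewpegal, baalfzewpef), so the last vowel is not what conditions the rule; the final letter is.
"zubef" ends in -f. The stems ending in -f (bafzewpef → baalfzewpef, lisepaf → lialsepaf) insert -al- after the first vowel.
The other patterns: stems ending in -g add ha- … -al around the stem; stems ending in -r drop the final letter and add -ori; stems ending in -i or -p add -us.
So zubef → zualbef.

zualbef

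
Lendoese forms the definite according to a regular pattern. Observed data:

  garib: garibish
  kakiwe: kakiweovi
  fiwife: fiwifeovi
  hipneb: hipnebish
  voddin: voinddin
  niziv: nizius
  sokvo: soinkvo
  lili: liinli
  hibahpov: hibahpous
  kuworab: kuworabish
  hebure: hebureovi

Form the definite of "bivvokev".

bivvokeus

niziv and garib both have last vowel 'i' yet inflect differently (nizius, garibish), so the last vowel is not what conditions the rule; the final letter is.
"bivvokev" ends in -v. The stems ending in -v (niziv → nizius, hibahpov → hibahpous) drop the final letter and add -us.
The other patterns: stems ending in -b add -ish; stems ending in -e add -ovi; stems ending in -i, -n or -o insert -in- after the first vowel.
So bivvokev → bivvokeus.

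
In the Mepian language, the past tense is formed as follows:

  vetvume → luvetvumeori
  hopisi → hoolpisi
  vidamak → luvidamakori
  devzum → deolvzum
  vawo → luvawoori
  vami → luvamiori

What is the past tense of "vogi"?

"vogi" begins with v-. The stems beginning with v- (vidamak → luvidamakori, vami → luvamiori, vetvume → luvetvumeori) add lu- … -ori around the stem.
The other pattern: stems beginning with d- or h- insert -ol- after the first vowel.
So vogi → luvogiori.

luvogiori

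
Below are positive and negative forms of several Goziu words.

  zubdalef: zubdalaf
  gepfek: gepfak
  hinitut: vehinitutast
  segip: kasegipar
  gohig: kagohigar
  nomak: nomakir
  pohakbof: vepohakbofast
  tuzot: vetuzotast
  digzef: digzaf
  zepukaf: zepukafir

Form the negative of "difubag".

difubagir

zepukaf and digzef both end in -f yet inflect differently (zepukafir, digzaf), so the final letter is not what conditions the rule; the last vowel is.
"difubag" has last vowel 'a'. The stems whose last vowel is 'a' (zepukaf → zepukafir, nomak → nomakir) add -ir.
The other patterns: stems whose last vowel is 'i' add ka- … -ar around the stem; stems whose last vowel is 'e' change the last vowel to 'a'; stems whose last vowel is 'o' or 'u' add ve- … -ast around the stem.
So difubag → difubagir.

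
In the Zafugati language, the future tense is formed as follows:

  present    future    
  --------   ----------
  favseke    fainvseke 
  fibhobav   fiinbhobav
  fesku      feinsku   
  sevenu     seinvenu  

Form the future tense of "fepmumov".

Every pair shown (favseke → fainvseke, fibhobav → fiinbhobav, fesku → feinsku, …) follows the same rule: insert -in- after the first vowel.
So fepmumov → feinpmumov.

feinpmumov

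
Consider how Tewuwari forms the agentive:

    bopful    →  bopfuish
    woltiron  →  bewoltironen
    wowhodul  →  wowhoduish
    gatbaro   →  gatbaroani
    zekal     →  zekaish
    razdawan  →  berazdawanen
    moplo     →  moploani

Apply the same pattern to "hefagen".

behefagenen

moplo and woltiron both have last vowel 'o' yet inflect differently (moploani, bewoltironen), so the last vowel is not what conditions the rule; the final letter is.
"hefagen" ends in -n. The stems ending in -n (woltiron → bewoltironen, razdawan → berazdawanen) add be- … -en around the stem.
So hefagen → behefagenen.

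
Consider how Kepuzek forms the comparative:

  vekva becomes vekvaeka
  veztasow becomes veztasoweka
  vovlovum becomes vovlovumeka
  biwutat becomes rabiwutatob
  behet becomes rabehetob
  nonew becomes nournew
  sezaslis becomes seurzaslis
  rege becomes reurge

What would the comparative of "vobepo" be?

vobepoeka

veztasow and nonew both end in -w yet inflect differently (veztasoweka, nournew), so the final letter is not what conditions the rule; the first letter is.
"vobepo" begins with v-. The stems beginning with v- (vekva → vekvaeka, veztasow → veztasoweka, vovlovum → vovlovumeka) add -eka.
The other patterns: stems beginning with b- add ra- … -ob around the stem; stems beginning with n-, r- or s- insert -ur- after the first vowel.
So vobepo → vobepoeka.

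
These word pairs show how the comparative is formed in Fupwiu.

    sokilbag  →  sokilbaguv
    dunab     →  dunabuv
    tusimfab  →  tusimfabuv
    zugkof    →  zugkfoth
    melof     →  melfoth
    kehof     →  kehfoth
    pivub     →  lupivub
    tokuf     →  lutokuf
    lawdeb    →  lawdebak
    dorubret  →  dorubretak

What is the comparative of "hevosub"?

"hevosub" has last vowel 'u'. The stems whose last vowel is 'u' (pivub → lupivub, tokuf → lutokuf) add the prefix lu-.
The other patterns: stems whose last vowel is 'a' add -uv; stems whose last vowel is 'o' delete the last vowel and add -oth; stems whose last vowel is 'e' add -ak.
So hevosub → luhevosub.

luhevosub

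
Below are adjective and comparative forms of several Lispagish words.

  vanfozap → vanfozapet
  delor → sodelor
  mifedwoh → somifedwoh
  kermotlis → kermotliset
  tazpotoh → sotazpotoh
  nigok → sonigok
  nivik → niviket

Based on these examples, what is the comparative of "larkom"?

nigok and nivik both end in -k yet inflect differently (sonigok, niviket), so the final letter is not what conditions the rule; the last vowel is.
"larkom" has last vowel 'o'. The stems whose last vowel is 'o' (tazpotoh → sotazpotoh, nigok → sonigok, mifedwoh → somifedwoh) add the prefix so-.
The other pattern: stems whose last vowel is 'a' or 'i' add -et.
So larkom → solarkom.

solarkom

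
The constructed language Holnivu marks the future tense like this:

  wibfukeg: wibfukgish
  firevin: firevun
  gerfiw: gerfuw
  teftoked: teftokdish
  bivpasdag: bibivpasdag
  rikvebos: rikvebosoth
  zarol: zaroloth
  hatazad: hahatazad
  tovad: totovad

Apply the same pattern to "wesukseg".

wesuksgish

tovad and teftoked both end in -d yet inflect differently (totovad, teftokdish), so the final letter is not what conditions the rule; the last vowel is.
"wesukseg" has last vowel 'e'. The stems whose last vowel is 'e' (teftoked → teftokdish, wibfukeg → wibfukgish) delete the last vowel and add -ish.
So wesukseg → wesuksgish.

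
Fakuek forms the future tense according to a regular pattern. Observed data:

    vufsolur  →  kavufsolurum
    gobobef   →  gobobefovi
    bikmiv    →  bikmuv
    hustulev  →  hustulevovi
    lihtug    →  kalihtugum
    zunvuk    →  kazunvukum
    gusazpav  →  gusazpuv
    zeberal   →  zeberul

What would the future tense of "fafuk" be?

kafafukum

hustulev and bikmiv both end in -v yet inflect differently (hustulevovi, bikmuv), so the final letter is not what conditions the rule; the last vowel is.
"fafuk" has last vowel 'u'. The stems whose last vowel is 'u' (lihtug → kalihtugum, zunvuk → kazunvukum, vufsolur → kavufsolurum) add ka- … -um around the stem.
So fafuk → kafafukum.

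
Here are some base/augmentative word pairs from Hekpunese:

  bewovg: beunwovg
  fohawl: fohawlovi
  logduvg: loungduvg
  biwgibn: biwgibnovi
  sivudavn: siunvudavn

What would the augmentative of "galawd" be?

galawdovi

sivudavn and biwgibn both end in -n yet inflect differently (siunvudavn, biwgibnovi), so the final letter is not what conditions the rule; the second-to-last letter is.
"galawd" has second-to-last letter 'w'. The one such stem in the data (fohawl → fohawlovi) adds -ovi, so the same rule applies.
The other pattern: stems whose second-to-last letter is 'v' insert -un- after the first vowel.
So galawd → galawdovi.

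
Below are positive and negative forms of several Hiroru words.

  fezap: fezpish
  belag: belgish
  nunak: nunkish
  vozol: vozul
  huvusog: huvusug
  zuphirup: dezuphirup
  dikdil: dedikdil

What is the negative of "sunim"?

desunim

"sunim" has last vowel 'i'. The one such stem in the data (dikdil → dedikdil) adds the prefix de-, so the same rule applies.
So sunim → desunim.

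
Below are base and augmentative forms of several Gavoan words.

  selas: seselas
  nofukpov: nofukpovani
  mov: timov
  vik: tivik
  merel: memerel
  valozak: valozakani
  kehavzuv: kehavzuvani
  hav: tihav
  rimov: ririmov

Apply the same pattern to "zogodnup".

hav and rimov both end in -v yet inflect differently (tihav, ririmov), so the final letter is not what conditions the rule; the number of vowels is.
"zogodnup" has 3 vowels. The stems with 3 vowels (nofukpov → nofukpovani, kehavzuv → kehavzuvani, valozak → valozakani) add -ani.
The other patterns: stems with 1 vowel add the prefix ti-; stems with 2 vowels repeat the first consonant+vowel as a prefix.
So zogodnup → zogodnupani.

zogodnupani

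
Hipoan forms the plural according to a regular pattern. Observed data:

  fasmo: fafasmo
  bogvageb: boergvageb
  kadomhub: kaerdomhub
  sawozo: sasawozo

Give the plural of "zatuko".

sawozo and bogvageb both have 3 vowels yet inflect differently (sasawozo, boergvageb), so the number of vowels is not what conditions the rule; the final letter is.
"zatuko" ends in -o. The stems ending in -o (fasmo → fafasmo, sawozo → sasawozo) repeat the first consonant+vowel as a prefix.
The other pattern: stems ending in -b insert -er- after the first vowel.
So zatuko → zazatuko.

zazatuko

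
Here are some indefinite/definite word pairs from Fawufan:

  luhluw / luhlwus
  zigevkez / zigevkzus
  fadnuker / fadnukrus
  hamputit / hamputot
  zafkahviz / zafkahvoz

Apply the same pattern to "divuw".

divwus

zafkahviz and zigevkez both end in -z yet inflect differently (zafkahvoz, zigevkzus), so the final letter is not what conditions the rule; the last vowel is.
"divuw" has last vowel 'u'. The one such stem in the data (luhluw → luhlwus) deletes the last vowel and adds -us (as do zigevkez, fadnuker), so the same rule applies.
The other pattern: stems whose last vowel is 'i' change the last vowel to 'o'.
So divuw → divwus.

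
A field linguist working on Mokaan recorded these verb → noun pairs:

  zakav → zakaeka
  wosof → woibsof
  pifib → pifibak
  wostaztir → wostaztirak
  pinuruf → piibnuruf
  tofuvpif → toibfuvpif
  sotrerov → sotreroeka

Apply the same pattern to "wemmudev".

"wemmudev" ends in -v. The stems ending in -v (zakav → zakaeka, sotrerov → sotreroeka) drop the final letter and add -eka.
So wemmudev → wemmudeeka.

wemmudeeka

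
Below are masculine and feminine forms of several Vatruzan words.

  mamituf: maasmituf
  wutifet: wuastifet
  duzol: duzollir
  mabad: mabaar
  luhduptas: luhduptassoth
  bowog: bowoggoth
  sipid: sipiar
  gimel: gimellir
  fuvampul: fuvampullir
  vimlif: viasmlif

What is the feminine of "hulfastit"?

duzol and bowog both have last vowel 'o' yet inflect differently (duzollir, bowoggoth), so the last vowel is not what conditions the rule; the final letter is.
"hulfastit" ends in -t. The one such stem in the data (wutifet → wuastifet) inserts -as- after the first vowel (as do mamituf, vimlif), so the same rule applies.
So hulfastit → huaslfastit.

huaslfastit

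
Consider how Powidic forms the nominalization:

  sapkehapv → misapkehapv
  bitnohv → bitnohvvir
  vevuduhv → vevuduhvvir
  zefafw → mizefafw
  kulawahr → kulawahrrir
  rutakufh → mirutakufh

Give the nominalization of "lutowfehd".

vevuduhv and sapkehapv both end in -v yet inflect differently (vevuduhvvir, misapkehapv), so the final letter is not what conditions the rule; the second-to-last letter is.
"lutowfehd" has second-to-last letter 'h'. The stems whose second-to-last letter is 'h' (vevuduhv → vevuduhvvir, bitnohv → bitnohvvir, kulawahr → kulawahrrir) double the final consonant and add -ir.
So lutowfehd → lutowfehddir.

lutowfehddir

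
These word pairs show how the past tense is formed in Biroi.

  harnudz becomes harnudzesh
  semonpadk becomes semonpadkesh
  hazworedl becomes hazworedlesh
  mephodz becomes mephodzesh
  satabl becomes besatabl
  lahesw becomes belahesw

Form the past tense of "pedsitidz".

pedsitidzesh

hazworedl and satabl both end in -l yet inflect differently (hazworedlesh, besatabl), so the final letter is not what conditions the rule; the second-to-last letter is.
"pedsitidz" has second-to-last letter 'd'. The stems whose second-to-last letter is 'd' (harnudz → harnudzesh, semonpadk → semonpadkesh, hazworedl → hazworedlesh) add -esh.
The other pattern: stems whose second-to-last letter is 'b' or 's' add the prefix be-.
So pedsitidz → pedsitidzesh.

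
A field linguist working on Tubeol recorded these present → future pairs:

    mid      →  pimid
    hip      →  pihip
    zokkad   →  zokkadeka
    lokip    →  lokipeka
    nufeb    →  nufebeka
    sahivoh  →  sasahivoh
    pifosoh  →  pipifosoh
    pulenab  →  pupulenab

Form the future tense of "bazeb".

mid and zokkad both end in -d yet inflect differently (pimid, zokkadeka), so the final letter is not what conditions the rule; the number of vowels is.
"bazeb" has 2 vowels. The stems with 2 vowels (zokkad → zokkadeka, lokip → lokipeka, nufeb → nufebeka) add -eka.
The other patterns: stems with 1 vowel add the prefix pi-; stems with 3 vowels repeat the first consonant+vowel as a prefix.
So bazeb → bazebeka.

bazebeka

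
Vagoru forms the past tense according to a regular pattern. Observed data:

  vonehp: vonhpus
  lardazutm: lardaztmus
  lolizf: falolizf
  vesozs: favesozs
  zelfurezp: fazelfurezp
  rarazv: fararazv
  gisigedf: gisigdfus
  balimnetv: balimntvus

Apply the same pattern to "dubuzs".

fadubuzs

lolizf and gisigedf both end in -f yet inflect differently (falolizf, gisigdfus), so the final letter is not what conditions the rule; the second-to-last letter is.
"dubuzs" has second-to-last letter 'z'. The stems whose second-to-last letter is 'z' (zelfurezp → fazelfurezp, rarazv → fararazv, lolizf → falolizf) add the prefix fa-.
The other pattern: stems whose second-to-last letter is 'd', 'h' or 't' delete the last vowel and add -us.
So dubuzs → fadubuzs.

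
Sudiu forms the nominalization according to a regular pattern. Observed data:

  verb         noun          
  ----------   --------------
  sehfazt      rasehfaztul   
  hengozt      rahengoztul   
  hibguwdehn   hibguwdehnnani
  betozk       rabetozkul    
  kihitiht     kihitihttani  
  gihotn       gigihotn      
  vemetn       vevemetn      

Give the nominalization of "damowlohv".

damowlohvvani

hengozt and kihitiht both end in -t yet inflect differently (rahengoztul, kihitihttani), so the final letter is not what conditions the rule; the second-to-last letter is.
"damowlohv" has second-to-last letter 'h'. The stems whose second-to-last letter is 'h' (kihitiht → kihitihttani, hibguwdehn → hibguwdehnnani) double the final consonant and add -ani.
So damowlohv → damowlohvvani.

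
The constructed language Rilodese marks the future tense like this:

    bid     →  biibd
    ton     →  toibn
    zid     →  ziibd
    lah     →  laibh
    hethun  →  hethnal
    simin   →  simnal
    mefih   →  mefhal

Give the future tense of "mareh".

marhal

ton and hethun both end in -n yet inflect differently (toibn, hethnal), so the final letter is not what conditions the rule; the number of vowels is.
"mareh" has 2 vowels. The stems with 2 vowels (hethun → hethnal, simin → simnal, mefih → mefhal) delete the last vowel and add -al.
The other pattern: stems with 1 vowel insert -ib- after the first vowel.
So mareh → marhal.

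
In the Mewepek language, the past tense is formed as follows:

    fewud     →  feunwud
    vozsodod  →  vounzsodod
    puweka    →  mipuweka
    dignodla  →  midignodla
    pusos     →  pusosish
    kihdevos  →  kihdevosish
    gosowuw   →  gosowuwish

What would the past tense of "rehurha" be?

mirehurha

vozsodod and pusos both have last vowel 'o' yet inflect differently (vounzsodod, pusosish), so the last vowel is not what conditions the rule; the final letter is.
"rehurha" ends in -a. The stems ending in -a (puweka → mipuweka, dignodla → midignodla) add the prefix mi-.
So rehurha → mirehurha.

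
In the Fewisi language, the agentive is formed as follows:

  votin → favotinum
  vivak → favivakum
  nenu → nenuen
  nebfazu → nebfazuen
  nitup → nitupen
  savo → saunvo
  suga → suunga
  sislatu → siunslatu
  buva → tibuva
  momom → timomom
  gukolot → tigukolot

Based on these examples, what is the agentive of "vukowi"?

favukowium

nenu and sislatu both end in -u yet inflect differently (nenuen, siunslatu), so the final letter is not what conditions the rule; the first letter is.
"vukowi" begins with v-. The stems beginning with v- (votin → favotinum, vivak → favivakum) add fa- … -um around the stem.
The other patterns: stems beginning with n- add -en; stems beginning with s- insert -un- after the first vowel; stems beginning with b-, g- or m- add the prefix ti-.
So vukowi → favukowium.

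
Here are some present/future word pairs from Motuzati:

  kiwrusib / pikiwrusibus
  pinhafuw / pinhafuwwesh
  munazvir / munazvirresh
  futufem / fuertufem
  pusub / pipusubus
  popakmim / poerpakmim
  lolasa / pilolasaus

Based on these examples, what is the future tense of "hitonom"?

popakmim and munazvir both have last vowel 'i' yet inflect differently (poerpakmim, munazvirresh), so the last vowel is not what conditions the rule; the final letter is.
"hitonom" ends in -m. The stems ending in -m (futufem → fuertufem, popakmim → poerpakmim) insert -er- after the first vowel.
The other patterns: stems ending in -r or -w double the final consonant and add -esh; stems ending in -a or -b add pi- … -us around the stem.
So hitonom → hiertonom.

hiertonom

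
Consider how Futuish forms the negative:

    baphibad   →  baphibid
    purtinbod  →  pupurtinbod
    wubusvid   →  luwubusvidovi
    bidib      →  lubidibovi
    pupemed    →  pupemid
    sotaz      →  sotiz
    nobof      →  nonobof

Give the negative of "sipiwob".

purtinbod and wubusvid both end in -d yet inflect differently (pupurtinbod, luwubusvidovi), so the final letter is not what conditions the rule; the last vowel is.
"sipiwob" has last vowel 'o'. The stems whose last vowel is 'o' (nobof → nonobof, purtinbod → pupurtinbod) repeat the first consonant+vowel as a prefix.
So sipiwob → sisipiwob.

sisipiwob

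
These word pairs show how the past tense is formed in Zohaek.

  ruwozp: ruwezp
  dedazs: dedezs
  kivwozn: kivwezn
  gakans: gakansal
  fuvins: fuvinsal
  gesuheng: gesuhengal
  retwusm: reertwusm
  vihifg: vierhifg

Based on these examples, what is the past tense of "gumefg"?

dedazs and gakans both end in -s yet inflect differently (dedezs, gakansal), so the final letter is not what conditions the rule; the second-to-last letter is.
"gumefg" has second-to-last letter 'f'. The one such stem in the data (vihifg → vierhifg) inserts -er- after the first vowel (as does retwusm), so the same rule applies.
The other patterns: stems whose second-to-last letter is 'z' change the last vowel to 'e'; stems whose second-to-last letter is 'n' add -al.
So gumefg → guermefg.

guermefg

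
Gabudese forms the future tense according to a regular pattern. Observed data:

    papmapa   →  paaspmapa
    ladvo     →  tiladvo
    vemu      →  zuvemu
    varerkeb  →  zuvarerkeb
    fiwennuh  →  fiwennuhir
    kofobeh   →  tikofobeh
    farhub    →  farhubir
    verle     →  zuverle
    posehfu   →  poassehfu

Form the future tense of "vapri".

zuvapri

farhub and varerkeb both end in -b yet inflect differently (farhubir, zuvarerkeb), so the final letter is not what conditions the rule; the first letter is.
"vapri" begins with v-. The stems beginning with v- (vemu → zuvemu, varerkeb → zuvarerkeb, verle → zuverle) add the prefix zu-.
The other patterns: stems beginning with f- add -ir; stems beginning with p- insert -as- after the first vowel; stems beginning with k- or l- add the prefix ti-.
So vapri → zuvapri.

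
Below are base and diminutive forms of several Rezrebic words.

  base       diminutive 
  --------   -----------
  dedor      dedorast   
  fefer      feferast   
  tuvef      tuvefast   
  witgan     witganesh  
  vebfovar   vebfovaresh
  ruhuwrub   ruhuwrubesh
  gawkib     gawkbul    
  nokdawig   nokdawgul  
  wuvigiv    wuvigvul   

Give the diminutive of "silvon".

silvonast

dedor and vebfovar both end in -r yet inflect differently (dedorast, vebfovaresh), so the final letter is not what conditions the rule; the last vowel is.
"silvon" has last vowel 'o'. The one such stem in the data (dedor → dedorast) adds -ast, so the same rule applies.
The other patterns: stems whose last vowel is 'a' or 'u' add -esh; stems whose last vowel is 'i' delete the last vowel and add -ul.
So silvon → silvonast.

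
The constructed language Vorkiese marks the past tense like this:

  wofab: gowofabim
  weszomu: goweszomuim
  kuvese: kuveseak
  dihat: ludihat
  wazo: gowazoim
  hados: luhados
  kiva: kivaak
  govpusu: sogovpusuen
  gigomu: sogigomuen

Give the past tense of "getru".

gigomu and weszomu both end in -u yet inflect differently (sogigomuen, goweszomuim), so the final letter is not what conditions the rule; the first letter is.
"getru" begins with g-. The stems beginning with g- (gigomu → sogigomuen, govpusu → sogovpusuen) add so- … -en around the stem.
So getru → sogetruen.

sogetruen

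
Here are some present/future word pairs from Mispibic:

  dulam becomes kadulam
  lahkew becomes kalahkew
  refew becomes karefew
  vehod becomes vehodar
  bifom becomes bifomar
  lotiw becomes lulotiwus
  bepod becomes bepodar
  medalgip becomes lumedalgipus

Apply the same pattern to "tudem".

katudem

lotiw and lahkew both end in -w yet inflect differently (lulotiwus, kalahkew), so the final letter is not what conditions the rule; the last vowel is.
"tudem" has last vowel 'e'. The stems whose last vowel is 'e' (lahkew → kalahkew, refew → karefew) add the prefix ka-.
The other patterns: stems whose last vowel is 'i' add lu- … -us around the stem; stems whose last vowel is 'o' add -ar.
So tudem → katudem.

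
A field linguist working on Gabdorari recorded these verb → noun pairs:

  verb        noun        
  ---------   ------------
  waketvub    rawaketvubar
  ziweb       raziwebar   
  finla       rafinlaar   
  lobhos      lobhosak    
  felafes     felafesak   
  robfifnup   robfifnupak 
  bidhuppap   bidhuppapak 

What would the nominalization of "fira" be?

rafiraar

"fira" ends in -a. The one such stem in the data (finla → rafinlaar) adds ra- … -ar around the stem, so the same rule applies.
So fira → rafiraar.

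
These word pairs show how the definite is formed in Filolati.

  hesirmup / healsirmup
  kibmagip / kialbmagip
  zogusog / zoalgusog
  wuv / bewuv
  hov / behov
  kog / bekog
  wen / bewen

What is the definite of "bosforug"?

zogusog and kog both end in -g yet inflect differently (zoalgusog, bekog), so the final letter is not what conditions the rule; the number of vowels is.
"bosforug" has 3 vowels. The stems with 3 vowels (hesirmup → healsirmup, kibmagip → kialbmagip, zogusog → zoalgusog) insert -al- after the first vowel.
The other pattern: stems with 1 vowel add the prefix be-.
So bosforug → boalsforug.

boalsforug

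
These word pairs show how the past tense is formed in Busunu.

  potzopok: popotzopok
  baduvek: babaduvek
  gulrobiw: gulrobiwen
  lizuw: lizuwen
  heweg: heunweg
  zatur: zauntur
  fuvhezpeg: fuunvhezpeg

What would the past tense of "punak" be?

"punak" ends in -k. The stems ending in -k (potzopok → popotzopok, baduvek → babaduvek) repeat the first consonant+vowel as a prefix.
So punak → pupunak.

pupunak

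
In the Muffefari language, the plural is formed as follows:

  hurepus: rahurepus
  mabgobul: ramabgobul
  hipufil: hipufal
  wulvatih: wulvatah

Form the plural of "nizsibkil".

nizsibkal

mabgobul and hipufil both end in -l yet inflect differently (ramabgobul, hipufal), so the final letter is not what conditions the rule; the last vowel is.
"nizsibkil" has last vowel 'i'. The stems whose last vowel is 'i' (hipufil → hipufal, wulvatih → wulvatah) change the last vowel to 'a'.
The other pattern: stems whose last vowel is 'u' add the prefix ra-.
So nizsibkil → nizsibkal.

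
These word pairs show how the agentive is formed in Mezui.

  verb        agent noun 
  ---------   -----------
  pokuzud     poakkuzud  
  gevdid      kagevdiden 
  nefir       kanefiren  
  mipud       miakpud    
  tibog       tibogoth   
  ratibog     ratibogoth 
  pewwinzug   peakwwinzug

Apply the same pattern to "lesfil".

kalesfilen

"lesfil" has last vowel 'i'. The stems whose last vowel is 'i' (gevdid → kagevdiden, nefir → kanefiren) add ka- … -en around the stem.
The other patterns: stems whose last vowel is 'o' add -oth; stems whose last vowel is 'u' insert -ak- after the first vowel.
So lesfil → kalesfilen.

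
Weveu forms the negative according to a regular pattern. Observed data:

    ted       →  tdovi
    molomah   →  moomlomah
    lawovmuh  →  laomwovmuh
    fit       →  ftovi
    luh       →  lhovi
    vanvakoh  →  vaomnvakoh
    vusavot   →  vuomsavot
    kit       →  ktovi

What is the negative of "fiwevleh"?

"fiwevleh" has 3 vowels. The stems with 3 vowels (molomah → moomlomah, vanvakoh → vaomnvakoh, vusavot → vuomsavot) insert -om- after the first vowel.
The other pattern: stems with 1 vowel delete the last vowel and add -ovi.
So fiwevleh → fiomwevleh.

fiomwevleh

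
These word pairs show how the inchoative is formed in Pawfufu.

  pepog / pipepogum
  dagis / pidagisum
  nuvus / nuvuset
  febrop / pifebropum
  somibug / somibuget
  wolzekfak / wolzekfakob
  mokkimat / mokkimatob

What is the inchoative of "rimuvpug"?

"rimuvpug" has last vowel 'u'. The stems whose last vowel is 'u' (somibug → somibuget, nuvus → nuvuset) add -et.
The other patterns: stems whose last vowel is 'a' add -ob; stems whose last vowel is 'i' or 'o' add pi- … -um around the stem.
So rimuvpug → rimuvpuget.

rimuvpuget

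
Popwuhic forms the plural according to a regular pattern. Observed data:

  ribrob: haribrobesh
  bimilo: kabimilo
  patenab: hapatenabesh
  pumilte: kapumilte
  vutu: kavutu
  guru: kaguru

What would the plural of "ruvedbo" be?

bimilo and ribrob both have last vowel 'o' yet inflect differently (kabimilo, haribrobesh), so the last vowel is not what conditions the rule; whether the stem ends in a vowel or a consonant is.
"ruvedbo" ends in a vowel. The stems ending in a vowel (vutu → kavutu, guru → kaguru, bimilo → kabimilo) add the prefix ka-.
The other pattern: stems ending in a consonant add ha- … -esh around the stem.
So ruvedbo → karuvedbo.

karuvedbo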